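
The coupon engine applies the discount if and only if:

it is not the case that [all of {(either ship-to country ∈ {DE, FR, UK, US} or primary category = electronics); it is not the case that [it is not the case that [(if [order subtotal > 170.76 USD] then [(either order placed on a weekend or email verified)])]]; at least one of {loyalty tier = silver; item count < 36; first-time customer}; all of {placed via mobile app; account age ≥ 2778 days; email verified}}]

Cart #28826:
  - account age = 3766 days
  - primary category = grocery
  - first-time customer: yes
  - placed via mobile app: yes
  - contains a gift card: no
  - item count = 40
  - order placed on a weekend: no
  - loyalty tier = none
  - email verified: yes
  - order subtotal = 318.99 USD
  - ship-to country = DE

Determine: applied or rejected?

Atomic conditions:
  ship-to country ∈ {DE, FR, UK, US}: DE is in the set → true
  primary category = electronics: grocery == electronics is false
  order subtotal > 170.76 USD: 318.99 > 170.76 is true
  order placed on a weekend: no → false
  email verified: yes → true
  loyalty tier = silver: none == silver is false
  item count < 36: 40 < 36 is false
  first-time customer: yes → true
  placed via mobile app: yes → true
  account age ≥ 2778 days: 3766 ≥ 2778 is true
Combine:
[1.1] true OR false = true
[1.2.1.1.2] false OR true = true
[1.2.1.1] true → true = true
[1.2.1] NOT true = false
[1.2] NOT false = true
[1.3] false OR false OR true = true
[1.4] true AND true AND true = true
[1] true AND true AND true AND true = true
[root] NOT true = false
Overall: false → rejected

Rejected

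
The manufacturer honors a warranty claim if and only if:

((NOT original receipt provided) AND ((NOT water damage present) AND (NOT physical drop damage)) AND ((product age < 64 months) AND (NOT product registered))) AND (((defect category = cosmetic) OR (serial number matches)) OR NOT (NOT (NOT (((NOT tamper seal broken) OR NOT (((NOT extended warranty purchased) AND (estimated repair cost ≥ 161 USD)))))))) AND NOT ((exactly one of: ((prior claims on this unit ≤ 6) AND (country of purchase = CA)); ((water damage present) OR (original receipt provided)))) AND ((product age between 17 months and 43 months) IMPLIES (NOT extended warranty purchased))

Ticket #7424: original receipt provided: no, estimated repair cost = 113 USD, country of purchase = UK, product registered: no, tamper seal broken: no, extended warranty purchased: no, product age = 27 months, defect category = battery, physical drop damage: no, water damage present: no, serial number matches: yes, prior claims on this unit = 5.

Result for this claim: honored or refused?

Atomic conditions:
  NOT original receipt provided: no → true
  NOT water damage present: no → true
  NOT physical drop damage: no → true
  product age < 64 months: 27 < 64 is true
  NOT product registered: no → true
  defect category = cosmetic: battery == cosmetic is false
  serial number matches: yes → true
  NOT tamper seal broken: no → true
  NOT extended warranty purchased: no → true
  estimated repair cost ≥ 161 USD: 113 ≥ 161 is false
  prior claims on this unit ≤ 6: 5 ≤ 6 is true
  country of purchase = CA: UK == CA is false
  water damage present: no → false
  original receipt provided: no → false
  product age between 17 months and 43 months: 27 in [17, 43] is true
Combine:
[1.2] true AND true = true
[1.3] true AND true = true
[1] true AND true AND true = true
[2.1] false OR true = true
[2.2.1.1.1.2.1] true AND false = false
[2.2.1.1.1.2] NOT false = true
[2.2.1.1.1] true OR true = true
[2.2.1.1] NOT true = false
[2.2.1] NOT false = true
[2.2] NOT true = false
[2] true OR false = true
[3.1.1] true AND false = false
[3.1.2] false OR false = false
[3.1] exactly-one(false, false) = false
[3] NOT false = true
[4] true → true = true
[root] true AND true AND true AND true = true
Overall: true → honored

Honored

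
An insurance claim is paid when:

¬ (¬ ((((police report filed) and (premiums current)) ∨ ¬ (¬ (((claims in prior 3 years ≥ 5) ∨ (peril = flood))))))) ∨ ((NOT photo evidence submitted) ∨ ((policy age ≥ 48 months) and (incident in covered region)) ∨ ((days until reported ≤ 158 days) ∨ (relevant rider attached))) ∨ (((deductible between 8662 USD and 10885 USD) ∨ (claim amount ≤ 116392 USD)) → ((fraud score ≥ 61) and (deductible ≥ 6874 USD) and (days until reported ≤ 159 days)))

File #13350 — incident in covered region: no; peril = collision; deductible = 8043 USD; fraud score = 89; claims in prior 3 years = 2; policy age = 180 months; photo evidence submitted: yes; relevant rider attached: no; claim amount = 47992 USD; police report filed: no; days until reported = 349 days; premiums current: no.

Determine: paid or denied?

Atomic conditions:
  police report filed: no → false
  premiums current: no → false
  claims in prior 3 years ≥ 5: 2 ≥ 5 is false
  peril = flood: collision == flood is false
  NOT photo evidence submitted: yes → false
  policy age ≥ 48 months: 180 ≥ 48 is true
  incident in covered region: no → false
  days until reported ≤ 158 days: 349 ≤ 158 is false
  relevant rider attached: no → false
  deductible between 8662 USD and 10885 USD: 8043 in [8662, 10885] is false
  claim amount ≤ 116392 USD: 47992 ≤ 116392 is true
  fraud score ≥ 61: 89 ≥ 61 is true
  deductible ≥ 6874 USD: 8043 ≥ 6874 is true
  days until reported ≤ 159 days: 349 ≤ 159 is false
Combine:
[1.1.1.1] false AND false = false
[1.1.1.2.1.1] false OR false = false
[1.1.1.2.1] NOT false = true
[1.1.1.2] NOT true = false
[1.1.1] false OR false = false
[1.1] NOT false = true
[1] NOT true = false
[2.2] true AND false = false
[2.3] false OR false = false
[2] false OR false OR false = false
[3.1] false OR true = true
[3.2] true AND true AND false = false
[3] true → false = false
[root] false OR false OR false = false
Overall: false → denied

Denied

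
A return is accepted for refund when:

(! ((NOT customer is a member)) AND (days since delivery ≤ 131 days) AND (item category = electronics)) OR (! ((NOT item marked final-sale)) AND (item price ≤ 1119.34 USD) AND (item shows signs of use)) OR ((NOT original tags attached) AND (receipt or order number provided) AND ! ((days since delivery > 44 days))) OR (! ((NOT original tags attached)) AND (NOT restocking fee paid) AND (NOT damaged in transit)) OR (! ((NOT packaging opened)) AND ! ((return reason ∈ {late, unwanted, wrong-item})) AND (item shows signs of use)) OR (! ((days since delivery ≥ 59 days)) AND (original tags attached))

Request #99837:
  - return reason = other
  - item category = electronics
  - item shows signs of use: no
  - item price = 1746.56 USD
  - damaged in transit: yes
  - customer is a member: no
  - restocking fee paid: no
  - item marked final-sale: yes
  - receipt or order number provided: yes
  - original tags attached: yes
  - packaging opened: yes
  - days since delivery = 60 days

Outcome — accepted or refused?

Atomic conditions:
  NOT customer is a member: no → true
  days since delivery ≤ 131 days: 60 ≤ 131 is true
  item category = electronics: electronics == electronics is true
  NOT item marked final-sale: yes → false
  item price ≤ 1119.34 USD: 1746.56 ≤ 1119.34 is false
  item shows signs of use: no → false
  NOT original tags attached: yes → false
  receipt or order number provided: yes → true
  days since delivery > 44 days: 60 > 44 is true
  NOT restocking fee paid: no → true
  NOT damaged in transit: yes → false
  NOT packaging opened: yes → false
  return reason ∈ {late, unwanted, wrong-item}: other is not in the set → false
  days since delivery ≥ 59 days: 60 ≥ 59 is true
  original tags attached: yes → true
Combine:
[1.1] NOT true = false
[1] false AND true AND true = false
[2.1] NOT false = true
[2] true AND false AND false = false
[3.3] NOT true = false
[3] false AND true AND false = false
[4.1] NOT false = true
[4] true AND true AND false = false
[5.1] NOT false = true
[5.2] NOT false = true
[5] true AND true AND false = false
[6.1] NOT true = false
[6] false AND true = false
[root] false OR false OR false OR false OR false OR false = false
Overall: false → refused

Refused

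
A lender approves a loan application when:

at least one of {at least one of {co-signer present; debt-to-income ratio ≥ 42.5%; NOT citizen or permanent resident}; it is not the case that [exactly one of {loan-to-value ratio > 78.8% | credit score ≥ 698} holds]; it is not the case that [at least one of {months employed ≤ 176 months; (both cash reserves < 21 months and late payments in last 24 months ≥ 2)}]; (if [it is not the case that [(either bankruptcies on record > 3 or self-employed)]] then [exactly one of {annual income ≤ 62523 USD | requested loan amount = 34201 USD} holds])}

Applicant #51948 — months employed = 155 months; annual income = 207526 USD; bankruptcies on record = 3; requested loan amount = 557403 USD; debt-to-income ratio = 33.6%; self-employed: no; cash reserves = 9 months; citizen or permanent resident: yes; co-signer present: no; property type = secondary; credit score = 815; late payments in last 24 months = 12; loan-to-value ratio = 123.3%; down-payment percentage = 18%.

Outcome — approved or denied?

Atomic conditions:
  co-signer present: no → false
  debt-to-income ratio ≥ 42.5%: 33.6 ≥ 42.5 is false
  NOT citizen or permanent resident: yes → false
  loan-to-value ratio > 78.8%: 123.3 > 78.8 is true
  credit score ≥ 698: 815 ≥ 698 is true
  months employed ≤ 176 months: 155 ≤ 176 is true
  cash reserves < 21 months: 9 < 21 is true
  late payments in last 24 months ≥ 2: 12 ≥ 2 is true
  bankruptcies on record > 3: 3 > 3 is false
  self-employed: no → false
  annual income ≤ 62523 USD: 207526 ≤ 62523 is false
  requested loan amount = 34201 USD: 557403 == 34201 is false
Combine:
[1] false OR false OR false = false
[2.1] exactly-one(true, true) = false
[2] NOT false = true
[3.1.2] true AND true = true
[3.1] true OR true = true
[3] NOT true = false
[4.1.1] false OR false = false
[4.1] NOT false = true
[4.2] exactly-one(false, false) = false
[4] true → false = false
[root] false OR true OR false OR false = true
Overall: true → approved

Approved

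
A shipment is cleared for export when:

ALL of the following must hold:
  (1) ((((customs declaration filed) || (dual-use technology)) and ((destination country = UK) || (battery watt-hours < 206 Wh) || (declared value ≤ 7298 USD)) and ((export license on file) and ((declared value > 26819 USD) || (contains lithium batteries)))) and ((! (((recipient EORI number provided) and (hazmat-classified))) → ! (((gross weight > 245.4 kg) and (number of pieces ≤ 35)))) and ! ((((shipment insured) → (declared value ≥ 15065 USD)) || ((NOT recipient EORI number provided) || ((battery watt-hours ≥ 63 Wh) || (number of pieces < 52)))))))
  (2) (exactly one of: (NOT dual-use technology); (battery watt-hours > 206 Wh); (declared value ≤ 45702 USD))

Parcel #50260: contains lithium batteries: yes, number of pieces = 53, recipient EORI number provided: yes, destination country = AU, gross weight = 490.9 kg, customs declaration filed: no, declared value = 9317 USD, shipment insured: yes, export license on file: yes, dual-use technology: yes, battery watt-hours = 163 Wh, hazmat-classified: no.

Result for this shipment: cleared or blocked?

Atomic conditions:
  customs declaration filed: no → false
  dual-use technology: yes → true
  destination country = UK: AU == UK is false
  battery watt-hours < 206 Wh: 163 < 206 is true
  declared value ≤ 7298 USD: 9317 ≤ 7298 is false
  export license on file: yes → true
  declared value > 26819 USD: 9317 > 26819 is false
  contains lithium batteries: yes → true
  recipient EORI number provided: yes → true
  hazmat-classified: no → false
  gross weight > 245.4 kg: 490.9 > 245.4 is true
  number of pieces ≤ 35: 53 ≤ 35 is false
  shipment insured: yes → true
  declared value ≥ 15065 USD: 9317 ≥ 15065 is false
  NOT recipient EORI number provided: yes → false
  battery watt-hours ≥ 63 Wh: 163 ≥ 63 is true
  number of pieces < 52: 53 < 52 is false
  NOT dual-use technology: yes → false
  battery watt-hours > 206 Wh: 163 > 206 is false
  declared value ≤ 45702 USD: 9317 ≤ 45702 is true
Combine:
[1.1.1] false OR true = true
[1.1.2] false OR true OR false = true
[1.1.3.2] false OR true = true
[1.1.3] true AND true = true
[1.1] true AND true AND true = true
[1.2.1.1.1] true AND false = false
[1.2.1.1] NOT false = true
[1.2.1.2.1] true AND false = false
[1.2.1.2] NOT false = true
[1.2.1] true → true = true
[1.2.2.1.1] true → false = false
[1.2.2.1.2.2] true OR false = true
[1.2.2.1.2] false OR true = true
[1.2.2.1] false OR true = true
[1.2.2] NOT true = false
[1.2] true AND false = false
[1] true AND false = false
[2] exactly-one(false, false, true) = true
[root] false AND true = false
Overall: false → blocked

Blocked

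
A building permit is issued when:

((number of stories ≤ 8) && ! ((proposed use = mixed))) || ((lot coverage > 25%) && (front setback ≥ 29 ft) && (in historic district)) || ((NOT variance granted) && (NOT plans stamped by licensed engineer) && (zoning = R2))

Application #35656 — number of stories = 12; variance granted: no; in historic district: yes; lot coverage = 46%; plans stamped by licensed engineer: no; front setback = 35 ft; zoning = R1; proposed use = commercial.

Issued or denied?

Issued

Atomic conditions:
  number of stories ≤ 8: 12 ≤ 8 is false
  proposed use = mixed: commercial == mixed is false
  lot coverage > 25%: 46 > 25 is true
  front setback ≥ 29 ft: 35 ≥ 29 is true
  in historic district: yes → true
  NOT variance granted: no → true
  NOT plans stamped by licensed engineer: no → true
  zoning = R2: R1 == R2 is false
Combine:
[1.2] NOT false = true
[1] false AND true = false
[2] true AND true AND true = true
[3] true AND true AND false = false
[root] false OR true OR false = true
Overall: true → issued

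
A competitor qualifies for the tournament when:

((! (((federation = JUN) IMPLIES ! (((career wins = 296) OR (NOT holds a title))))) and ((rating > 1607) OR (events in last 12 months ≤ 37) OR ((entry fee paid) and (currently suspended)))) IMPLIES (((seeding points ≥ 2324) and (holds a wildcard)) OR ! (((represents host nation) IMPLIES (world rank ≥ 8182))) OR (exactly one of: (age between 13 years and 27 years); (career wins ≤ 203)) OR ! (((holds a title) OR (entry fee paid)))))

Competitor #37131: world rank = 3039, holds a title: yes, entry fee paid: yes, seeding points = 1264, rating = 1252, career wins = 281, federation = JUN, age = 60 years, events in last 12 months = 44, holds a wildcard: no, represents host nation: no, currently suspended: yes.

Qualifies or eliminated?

Atomic conditions:
  federation = JUN: JUN == JUN is true
  career wins = 296: 281 == 296 is false
  NOT holds a title: yes → false
  rating > 1607: 1252 > 1607 is false
  events in last 12 months ≤ 37: 44 ≤ 37 is false
  entry fee paid: yes → true
  currently suspended: yes → true
  seeding points ≥ 2324: 1264 ≥ 2324 is false
  holds a wildcard: no → false
  represents host nation: no → false
  world rank ≥ 8182: 3039 ≥ 8182 is false
  age between 13 years and 27 years: 60 in [13, 27] is false
  career wins ≤ 203: 281 ≤ 203 is false
  holds a title: yes → true
Combine:
[1.1.1.2.1] false OR false = false
[1.1.1.2] NOT false = true
[1.1.1] true → true = true
[1.1] NOT true = false
[1.2.3] true AND true = true
[1.2] false OR false OR true = true
[1] false AND true = false
[2.1] false AND false = false
[2.2.1] false → false (antecedent false ⇒ implication holds) = true
[2.2] NOT true = false
[2.3] exactly-one(false, false) = false
[2.4.1] true OR true = true
[2.4] NOT true = false
[2] false OR false OR false OR false = false
[root] false → false (antecedent false ⇒ implication holds) = true
Overall: true → qualifies

Qualifies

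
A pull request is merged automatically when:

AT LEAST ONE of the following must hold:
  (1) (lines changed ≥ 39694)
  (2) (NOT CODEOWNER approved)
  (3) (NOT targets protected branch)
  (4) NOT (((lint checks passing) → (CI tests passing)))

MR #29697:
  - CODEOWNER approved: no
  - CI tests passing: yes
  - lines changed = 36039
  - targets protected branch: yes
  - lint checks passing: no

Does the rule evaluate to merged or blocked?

Atomic conditions:
  lines changed ≥ 39694: 36039 ≥ 39694 is false
  NOT CODEOWNER approved: no → true
  NOT targets protected branch: yes → false
  lint checks passing: no → false
  CI tests passing: yes → true
Combine:
[4.1] false → true (antecedent false ⇒ implication holds) = true
[4] NOT true = false
[root] false OR true OR false OR false = true
Overall: true → merged

Merged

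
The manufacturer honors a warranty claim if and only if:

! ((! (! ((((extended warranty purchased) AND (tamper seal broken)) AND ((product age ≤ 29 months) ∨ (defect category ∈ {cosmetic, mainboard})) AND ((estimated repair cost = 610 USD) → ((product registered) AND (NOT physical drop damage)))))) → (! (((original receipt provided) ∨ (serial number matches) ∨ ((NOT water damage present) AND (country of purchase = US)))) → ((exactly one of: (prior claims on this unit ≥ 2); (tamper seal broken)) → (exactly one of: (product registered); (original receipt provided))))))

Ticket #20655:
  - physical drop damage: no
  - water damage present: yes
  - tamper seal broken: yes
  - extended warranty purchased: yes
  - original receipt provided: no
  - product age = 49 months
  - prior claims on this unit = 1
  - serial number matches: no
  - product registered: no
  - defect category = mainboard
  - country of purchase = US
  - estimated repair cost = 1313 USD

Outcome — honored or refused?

Atomic conditions:
  extended warranty purchased: yes → true
  tamper seal broken: yes → true
  product age ≤ 29 months: 49 ≤ 29 is false
  defect category ∈ {cosmetic, mainboard}: mainboard is in the set → true
  estimated repair cost = 610 USD: 1313 == 610 is false
  product registered: no → false
  NOT physical drop damage: no → true
  original receipt provided: no → false
  serial number matches: no → false
  NOT water damage present: yes → false
  country of purchase = US: US == US is true
  prior claims on this unit ≥ 2: 1 ≥ 2 is false
Combine:
[1.1.1.1.1] true AND true = true
[1.1.1.1.2] false OR true = true
[1.1.1.1.3.2] false AND true = false
[1.1.1.1.3] false → false (antecedent false ⇒ implication holds) = true
[1.1.1.1] true AND true AND true = true
[1.1.1] NOT true = false
[1.1] NOT false = true
[1.2.1.1.3] false AND true = false
[1.2.1.1] false OR false OR false = false
[1.2.1] NOT false = true
[1.2.2.1] exactly-one(false, true) = true
[1.2.2.2] exactly-one(false, false) = false
[1.2.2] true → false = false
[1.2] true → false = false
[1] true → false = false
[root] NOT false = true
Overall: true → honored

Honored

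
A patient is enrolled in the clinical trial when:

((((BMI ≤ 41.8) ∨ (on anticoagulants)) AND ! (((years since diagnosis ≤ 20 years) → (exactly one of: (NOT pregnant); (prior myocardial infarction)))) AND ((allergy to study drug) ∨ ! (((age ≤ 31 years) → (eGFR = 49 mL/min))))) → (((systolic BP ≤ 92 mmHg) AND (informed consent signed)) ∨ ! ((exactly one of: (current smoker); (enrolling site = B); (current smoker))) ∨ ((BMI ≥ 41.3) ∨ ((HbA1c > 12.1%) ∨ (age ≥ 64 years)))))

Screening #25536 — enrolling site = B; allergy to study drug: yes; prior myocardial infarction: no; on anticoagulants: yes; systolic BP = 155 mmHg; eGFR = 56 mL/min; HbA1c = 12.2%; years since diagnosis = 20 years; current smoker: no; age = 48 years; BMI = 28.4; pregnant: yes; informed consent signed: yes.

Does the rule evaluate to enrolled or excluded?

Enrolled

Atomic conditions:
  BMI ≤ 41.8: 28.4 ≤ 41.8 is true
  on anticoagulants: yes → true
  years since diagnosis ≤ 20 years: 20 ≤ 20 is true
  NOT pregnant: yes → false
  prior myocardial infarction: no → false
  allergy to study drug: yes → true
  age ≤ 31 years: 48 ≤ 31 is false
  eGFR = 49 mL/min: 56 == 49 is false
  systolic BP ≤ 92 mmHg: 155 ≤ 92 is false
  informed consent signed: yes → true
  current smoker: no → false
  enrolling site = B: B == B is true
  BMI ≥ 41.3: 28.4 ≥ 41.3 is false
  HbA1c > 12.1%: 12.2 > 12.1 is true
  age ≥ 64 years: 48 ≥ 64 is false
Combine:
[1.1] true OR true = true
[1.2.1.2] exactly-one(false, false) = false
[1.2.1] true → false = false
[1.2] NOT false = true
[1.3.2.1] false → false (antecedent false ⇒ implication holds) = true
[1.3.2] NOT true = false
[1.3] true OR false = true
[1] true AND true AND true = true
[2.1] false AND true = false
[2.2.1] exactly-one(false, true, false) = true
[2.2] NOT true = false
[2.3.2] true OR false = true
[2.3] false OR true = true
[2] false OR false OR true = true
[root] true → true = true
Overall: true → enrolled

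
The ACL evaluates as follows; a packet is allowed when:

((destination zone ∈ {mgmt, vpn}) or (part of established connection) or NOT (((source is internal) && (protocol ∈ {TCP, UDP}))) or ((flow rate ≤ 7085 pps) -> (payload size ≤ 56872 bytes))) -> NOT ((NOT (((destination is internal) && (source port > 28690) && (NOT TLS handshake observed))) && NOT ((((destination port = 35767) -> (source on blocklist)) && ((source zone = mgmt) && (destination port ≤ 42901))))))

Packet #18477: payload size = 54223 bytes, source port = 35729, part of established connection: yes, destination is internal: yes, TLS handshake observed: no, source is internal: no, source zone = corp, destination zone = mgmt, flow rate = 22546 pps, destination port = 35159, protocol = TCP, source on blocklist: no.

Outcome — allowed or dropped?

Atomic conditions:
  destination zone ∈ {mgmt, vpn}: mgmt is in the set → true
  part of established connection: yes → true
  source is internal: no → false
  protocol ∈ {TCP, UDP}: TCP is in the set → true
  flow rate ≤ 7085 pps: 22546 ≤ 7085 is false
  payload size ≤ 56872 bytes: 54223 ≤ 56872 is true
  destination is internal: yes → true
  source port > 28690: 35729 > 28690 is true
  NOT TLS handshake observed: no → true
  destination port = 35767: 35159 == 35767 is false
  source on blocklist: no → false
  source zone = mgmt: corp == mgmt is false
  destination port ≤ 42901: 35159 ≤ 42901 is true
Combine:
[1.3.1] false AND true = false
[1.3] NOT false = true
[1.4] false → true (antecedent false ⇒ implication holds) = true
[1] true OR true OR true OR true = true
[2.1.1.1] true AND true AND true = true
[2.1.1] NOT true = false
[2.1.2.1.1] false → false (antecedent false ⇒ implication holds) = true
[2.1.2.1.2] false AND true = false
[2.1.2.1] true AND false = false
[2.1.2] NOT false = true
[2.1] false AND true = false
[2] NOT false = true
[root] true → true = true
Overall: true → allowed

Allowed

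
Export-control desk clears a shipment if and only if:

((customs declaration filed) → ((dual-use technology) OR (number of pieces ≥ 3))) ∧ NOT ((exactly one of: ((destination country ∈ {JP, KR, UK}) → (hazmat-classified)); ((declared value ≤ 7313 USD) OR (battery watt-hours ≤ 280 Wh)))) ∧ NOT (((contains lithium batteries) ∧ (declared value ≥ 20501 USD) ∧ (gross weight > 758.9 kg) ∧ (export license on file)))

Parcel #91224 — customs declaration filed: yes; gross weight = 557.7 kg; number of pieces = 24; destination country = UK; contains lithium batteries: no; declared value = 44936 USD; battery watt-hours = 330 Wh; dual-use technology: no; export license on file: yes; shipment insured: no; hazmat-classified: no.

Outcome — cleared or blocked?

Cleared

Atomic conditions:
  customs declaration filed: yes → true
  dual-use technology: no → false
  number of pieces ≥ 3: 24 ≥ 3 is true
  destination country ∈ {JP, KR, UK}: UK is in the set → true
  hazmat-classified: no → false
  declared value ≤ 7313 USD: 44936 ≤ 7313 is false
  battery watt-hours ≤ 280 Wh: 330 ≤ 280 is false
  contains lithium batteries: no → false
  declared value ≥ 20501 USD: 44936 ≥ 20501 is true
  gross weight > 758.9 kg: 557.7 > 758.9 is false
  export license on file: yes → true
Combine:
[1.2] false OR true = true
[1] true → true = true
[2.1.1] true → false = false
[2.1.2] false OR false = false
[2.1] exactly-one(false, false) = false
[2] NOT false = true
[3.1] false AND true AND false AND true = false
[3] NOT false = true
[root] true AND true AND true = true
Overall: true → cleared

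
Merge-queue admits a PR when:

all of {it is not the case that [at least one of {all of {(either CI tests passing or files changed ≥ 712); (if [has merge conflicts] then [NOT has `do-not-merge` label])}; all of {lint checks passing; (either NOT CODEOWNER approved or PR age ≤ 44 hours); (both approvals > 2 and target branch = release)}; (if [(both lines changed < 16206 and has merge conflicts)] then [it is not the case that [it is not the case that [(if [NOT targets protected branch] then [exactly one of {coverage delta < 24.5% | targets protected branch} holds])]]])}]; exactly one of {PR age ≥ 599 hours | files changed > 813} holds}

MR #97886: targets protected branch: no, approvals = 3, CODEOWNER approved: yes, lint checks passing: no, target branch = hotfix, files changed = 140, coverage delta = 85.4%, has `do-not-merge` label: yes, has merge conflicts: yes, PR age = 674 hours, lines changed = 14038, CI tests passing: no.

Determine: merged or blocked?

Merged

Atomic conditions:
  CI tests passing: no → false
  files changed ≥ 712: 140 ≥ 712 is false
  has merge conflicts: yes → true
  NOT has `do-not-merge` label: yes → false
  lint checks passing: no → false
  NOT CODEOWNER approved: yes → false
  PR age ≤ 44 hours: 674 ≤ 44 is false
  approvals > 2: 3 > 2 is true
  target branch = release: hotfix == release is false
  lines changed < 16206: 14038 < 16206 is true
  NOT targets protected branch: no → true
  coverage delta < 24.5%: 85.4 < 24.5 is false
  targets protected branch: no → false
  PR age ≥ 599 hours: 674 ≥ 599 is true
  files changed > 813: 140 > 813 is false
Combine:
[1.1.1.1] false OR false = false
[1.1.1.2] true → false = false
[1.1.1] false AND false = false
[1.1.2.2] false OR false = false
[1.1.2.3] true AND false = false
[1.1.2] false AND false AND false = false
[1.1.3.1] true AND true = true
[1.1.3.2.1.1.2] exactly-one(false, false) = false
[1.1.3.2.1.1] true → false = false
[1.1.3.2.1] NOT false = true
[1.1.3.2] NOT true = false
[1.1.3] true → false = false
[1.1] false OR false OR false = false
[1] NOT false = true
[2] exactly-one(true, false) = true
[root] true AND true = true
Overall: true → merged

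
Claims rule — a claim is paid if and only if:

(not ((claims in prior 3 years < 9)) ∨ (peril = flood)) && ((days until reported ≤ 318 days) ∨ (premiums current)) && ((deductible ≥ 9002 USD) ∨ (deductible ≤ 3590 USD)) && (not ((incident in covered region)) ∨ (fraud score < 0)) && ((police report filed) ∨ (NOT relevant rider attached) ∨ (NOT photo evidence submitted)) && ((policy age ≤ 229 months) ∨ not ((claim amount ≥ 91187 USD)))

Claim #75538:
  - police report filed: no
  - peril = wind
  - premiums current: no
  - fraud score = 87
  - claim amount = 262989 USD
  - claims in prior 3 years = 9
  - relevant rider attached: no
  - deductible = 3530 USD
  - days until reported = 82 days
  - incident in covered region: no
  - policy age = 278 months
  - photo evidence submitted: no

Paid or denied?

Atomic conditions:
  claims in prior 3 years < 9: 9 < 9 is false
  peril = flood: wind == flood is false
  days until reported ≤ 318 days: 82 ≤ 318 is true
  premiums current: no → false
  deductible ≥ 9002 USD: 3530 ≥ 9002 is false
  deductible ≤ 3590 USD: 3530 ≤ 3590 is true
  incident in covered region: no → false
  fraud score < 0: 87 < 0 is false
  police report filed: no → false
  NOT relevant rider attached: no → true
  NOT photo evidence submitted: no → true
  policy age ≤ 229 months: 278 ≤ 229 is false
  claim amount ≥ 91187 USD: 262989 ≥ 91187 is true
Combine:
[1.1] NOT false = true
[1] true OR false = true
[2] true OR false = true
[3] false OR true = true
[4.1] NOT false = true
[4] true OR false = true
[5] false OR true OR true = true
[6.2] NOT true = false
[6] false OR false = false
[root] true AND true AND true AND true AND true AND false = false
Overall: false → denied

Denied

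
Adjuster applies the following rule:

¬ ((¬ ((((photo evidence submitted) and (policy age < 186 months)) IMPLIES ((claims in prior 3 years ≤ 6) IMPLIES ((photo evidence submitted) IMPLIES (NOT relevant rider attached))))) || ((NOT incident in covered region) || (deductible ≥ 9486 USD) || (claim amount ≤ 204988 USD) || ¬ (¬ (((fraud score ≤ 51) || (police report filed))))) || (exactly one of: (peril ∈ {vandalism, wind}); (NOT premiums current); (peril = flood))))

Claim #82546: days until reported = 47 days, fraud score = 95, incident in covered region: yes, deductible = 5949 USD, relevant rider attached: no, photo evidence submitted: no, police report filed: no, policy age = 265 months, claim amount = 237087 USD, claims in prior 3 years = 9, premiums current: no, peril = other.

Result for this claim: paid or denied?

Atomic conditions:
  photo evidence submitted: no → false
  policy age < 186 months: 265 < 186 is false
  claims in prior 3 years ≤ 6: 9 ≤ 6 is false
  NOT relevant rider attached: no → true
  NOT incident in covered region: yes → false
  deductible ≥ 9486 USD: 5949 ≥ 9486 is false
  claim amount ≤ 204988 USD: 237087 ≤ 204988 is false
  fraud score ≤ 51: 95 ≤ 51 is false
  police report filed: no → false
  peril ∈ {vandalism, wind}: other is not in the set → false
  NOT premiums current: no → true
  peril = flood: other == flood is false
Combine:
[1.1.1.1] false AND false = false
[1.1.1.2.2] false → true (antecedent false ⇒ implication holds) = true
[1.1.1.2] false → true (antecedent false ⇒ implication holds) = true
[1.1.1] false → true (antecedent false ⇒ implication holds) = true
[1.1] NOT true = false
[1.2.4.1.1] false OR false = false
[1.2.4.1] NOT false = true
[1.2.4] NOT true = false
[1.2] false OR false OR false OR false = false
[1.3] exactly-one(false, true, false) = true
[1] false OR false OR true = true
[root] NOT true = false
Overall: false → denied

Denied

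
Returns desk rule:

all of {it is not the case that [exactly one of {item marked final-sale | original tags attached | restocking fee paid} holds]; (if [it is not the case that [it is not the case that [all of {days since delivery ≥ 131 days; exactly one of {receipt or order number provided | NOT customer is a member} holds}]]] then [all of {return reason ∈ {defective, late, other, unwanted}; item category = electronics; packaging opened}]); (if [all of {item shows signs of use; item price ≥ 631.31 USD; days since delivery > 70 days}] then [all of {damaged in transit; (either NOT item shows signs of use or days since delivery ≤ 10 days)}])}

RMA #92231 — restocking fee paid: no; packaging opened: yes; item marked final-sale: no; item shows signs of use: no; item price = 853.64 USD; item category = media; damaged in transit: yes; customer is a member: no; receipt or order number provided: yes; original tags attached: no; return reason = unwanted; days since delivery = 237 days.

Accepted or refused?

Atomic conditions:
  item marked final-sale: no → false
  original tags attached: no → false
  restocking fee paid: no → false
  days since delivery ≥ 131 days: 237 ≥ 131 is true
  receipt or order number provided: yes → true
  NOT customer is a member: no → true
  return reason ∈ {defective, late, other, unwanted}: unwanted is in the set → true
  item category = electronics: media == electronics is false
  packaging opened: yes → true
  item shows signs of use: no → false
  item price ≥ 631.31 USD: 853.64 ≥ 631.31 is true
  days since delivery > 70 days: 237 > 70 is true
  damaged in transit: yes → true
  NOT item shows signs of use: no → true
  days since delivery ≤ 10 days: 237 ≤ 10 is false
Combine:
[1.1] exactly-one(false, false, false) = false
[1] NOT false = true
[2.1.1.1.2] exactly-one(true, true) = false
[2.1.1.1] true AND false = false
[2.1.1] NOT false = true
[2.1] NOT true = false
[2.2] true AND false AND true = false
[2] false → false (antecedent false ⇒ implication holds) = true
[3.1] false AND true AND true = false
[3.2.2] true OR false = true
[3.2] true AND true = true
[3] false → true (antecedent false ⇒ implication holds) = true
[root] true AND true AND true = true
Overall: true → accepted

Accepted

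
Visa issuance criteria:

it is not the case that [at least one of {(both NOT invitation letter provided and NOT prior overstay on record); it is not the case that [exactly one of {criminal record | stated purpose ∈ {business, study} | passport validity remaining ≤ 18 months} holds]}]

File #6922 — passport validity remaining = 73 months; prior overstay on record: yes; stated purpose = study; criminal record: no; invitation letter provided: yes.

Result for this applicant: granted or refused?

Granted

Atomic conditions:
  NOT invitation letter provided: yes → false
  NOT prior overstay on record: yes → false
  criminal record: no → false
  stated purpose ∈ {business, study}: study is in the set → true
  passport validity remaining ≤ 18 months: 73 ≤ 18 is false
Combine:
[1.1] false AND false = false
[1.2.1] exactly-one(false, true, false) = true
[1.2] NOT true = false
[1] false OR false = false
[root] NOT false = true
Overall: true → granted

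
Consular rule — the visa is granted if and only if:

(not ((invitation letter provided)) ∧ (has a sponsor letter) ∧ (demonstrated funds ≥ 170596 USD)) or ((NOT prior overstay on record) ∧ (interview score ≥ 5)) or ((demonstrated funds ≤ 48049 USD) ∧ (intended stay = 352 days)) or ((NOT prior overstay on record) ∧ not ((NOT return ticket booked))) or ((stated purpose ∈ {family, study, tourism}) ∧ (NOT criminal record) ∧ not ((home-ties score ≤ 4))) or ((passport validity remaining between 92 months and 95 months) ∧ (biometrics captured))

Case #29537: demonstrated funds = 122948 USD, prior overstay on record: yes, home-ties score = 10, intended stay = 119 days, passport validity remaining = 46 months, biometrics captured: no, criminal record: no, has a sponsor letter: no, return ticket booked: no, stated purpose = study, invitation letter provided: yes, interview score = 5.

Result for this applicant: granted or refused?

Atomic conditions:
  invitation letter provided: yes → true
  has a sponsor letter: no → false
  demonstrated funds ≥ 170596 USD: 122948 ≥ 170596 is false
  NOT prior overstay on record: yes → false
  interview score ≥ 5: 5 ≥ 5 is true
  demonstrated funds ≤ 48049 USD: 122948 ≤ 48049 is false
  intended stay = 352 days: 119 == 352 is false
  NOT return ticket booked: no → true
  stated purpose ∈ {family, study, tourism}: study is in the set → true
  NOT criminal record: no → true
  home-ties score ≤ 4: 10 ≤ 4 is false
  passport validity remaining between 92 months and 95 months: 46 in [92, 95] is false
  biometrics captured: no → false
Combine:
[1.1] NOT true = false
[1] false AND false AND false = false
[2] false AND true = false
[3] false AND false = false
[4.2] NOT true = false
[4] false AND false = false
[5.3] NOT false = true
[5] true AND true AND true = true
[6] false AND false = false
[root] false OR false OR false OR false OR true OR false = true
Overall: true → granted

Granted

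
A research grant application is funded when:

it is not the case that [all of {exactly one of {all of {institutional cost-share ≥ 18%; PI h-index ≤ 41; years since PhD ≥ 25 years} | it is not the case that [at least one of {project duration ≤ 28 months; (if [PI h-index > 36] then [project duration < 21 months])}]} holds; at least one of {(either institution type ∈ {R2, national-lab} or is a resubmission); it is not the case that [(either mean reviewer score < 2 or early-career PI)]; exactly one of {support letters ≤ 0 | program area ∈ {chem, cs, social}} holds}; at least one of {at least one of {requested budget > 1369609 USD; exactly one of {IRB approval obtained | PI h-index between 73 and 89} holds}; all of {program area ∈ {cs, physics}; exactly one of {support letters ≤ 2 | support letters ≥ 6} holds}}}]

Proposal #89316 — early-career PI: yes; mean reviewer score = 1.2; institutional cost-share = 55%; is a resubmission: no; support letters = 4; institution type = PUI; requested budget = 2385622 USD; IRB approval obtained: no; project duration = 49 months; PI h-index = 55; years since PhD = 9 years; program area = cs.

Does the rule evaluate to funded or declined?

Declined

Atomic conditions:
  institutional cost-share ≥ 18%: 55 ≥ 18 is true
  PI h-index ≤ 41: 55 ≤ 41 is false
  years since PhD ≥ 25 years: 9 ≥ 25 is false
  project duration ≤ 28 months: 49 ≤ 28 is false
  PI h-index > 36: 55 > 36 is true
  project duration < 21 months: 49 < 21 is false
  institution type ∈ {R2, national-lab}: PUI is not in the set → false
  is a resubmission: no → false
  mean reviewer score < 2: 1.2 < 2 is true
  early-career PI: yes → true
  support letters ≤ 0: 4 ≤ 0 is false
  program area ∈ {chem, cs, social}: cs is in the set → true
  requested budget > 1369609 USD: 2385622 > 1369609 is true
  IRB approval obtained: no → false
  PI h-index between 73 and 89: 55 in [73, 89] is false
  program area ∈ {cs, physics}: cs is in the set → true
  support letters ≤ 2: 4 ≤ 2 is false
  support letters ≥ 6: 4 ≥ 6 is false
Combine:
[1.1.1] true AND false AND false = false
[1.1.2.1.2] true → false = false
[1.1.2.1] false OR false = false
[1.1.2] NOT false = true
[1.1] exactly-one(false, true) = true
[1.2.1] false OR false = false
[1.2.2.1] true OR true = true
[1.2.2] NOT true = false
[1.2.3] exactly-one(false, true) = true
[1.2] false OR false OR true = true
[1.3.1.2] exactly-one(false, false) = false
[1.3.1] true OR false = true
[1.3.2.2] exactly-one(false, false) = false
[1.3.2] true AND false = false
[1.3] true OR false = true
[1] true AND true AND true = true
[root] NOT true = false
Overall: false → declined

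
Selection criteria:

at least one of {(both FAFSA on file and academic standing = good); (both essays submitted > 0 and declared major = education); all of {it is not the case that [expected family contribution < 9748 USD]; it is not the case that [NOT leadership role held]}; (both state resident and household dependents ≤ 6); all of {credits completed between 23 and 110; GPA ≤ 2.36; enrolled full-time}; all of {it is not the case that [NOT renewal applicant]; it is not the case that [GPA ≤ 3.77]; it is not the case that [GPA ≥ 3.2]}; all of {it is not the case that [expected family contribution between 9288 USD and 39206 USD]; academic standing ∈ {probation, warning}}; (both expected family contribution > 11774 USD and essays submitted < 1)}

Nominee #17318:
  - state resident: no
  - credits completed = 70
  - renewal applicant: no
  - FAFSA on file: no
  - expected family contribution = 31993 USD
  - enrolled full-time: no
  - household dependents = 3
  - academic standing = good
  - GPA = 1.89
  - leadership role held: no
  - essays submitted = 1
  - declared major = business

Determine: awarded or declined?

Declined

Atomic conditions:
  FAFSA on file: no → false
  academic standing = good: good == good is true
  essays submitted > 0: 1 > 0 is true
  declared major = education: business == education is false
  expected family contribution < 9748 USD: 31993 < 9748 is false
  NOT leadership role held: no → true
  state resident: no → false
  household dependents ≤ 6: 3 ≤ 6 is true
  credits completed between 23 and 110: 70 in [23, 110] is true
  GPA ≤ 2.36: 1.89 ≤ 2.36 is true
  enrolled full-time: no → false
  NOT renewal applicant: no → true
  GPA ≤ 3.77: 1.89 ≤ 3.77 is true
  GPA ≥ 3.2: 1.89 ≥ 3.2 is false
  expected family contribution between 9288 USD and 39206 USD: 31993 in [9288, 39206] is true
  academic standing ∈ {probation, warning}: good is not in the set → false
  expected family contribution > 11774 USD: 31993 > 11774 is true
  essays submitted < 1: 1 < 1 is false
Combine:
[1] false AND true = false
[2] true AND false = false
[3.1] NOT false = true
[3.2] NOT true = false
[3] true AND false = false
[4] false AND true = false
[5] true AND true AND false = false
[6.1] NOT true = false
[6.2] NOT true = false
[6.3] NOT false = true
[6] false AND false AND true = false
[7.1] NOT true = false
[7] false AND false = false
[8] true AND false = false
[root] false OR false OR false OR false OR false OR false OR false OR false = false
Overall: false → declined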